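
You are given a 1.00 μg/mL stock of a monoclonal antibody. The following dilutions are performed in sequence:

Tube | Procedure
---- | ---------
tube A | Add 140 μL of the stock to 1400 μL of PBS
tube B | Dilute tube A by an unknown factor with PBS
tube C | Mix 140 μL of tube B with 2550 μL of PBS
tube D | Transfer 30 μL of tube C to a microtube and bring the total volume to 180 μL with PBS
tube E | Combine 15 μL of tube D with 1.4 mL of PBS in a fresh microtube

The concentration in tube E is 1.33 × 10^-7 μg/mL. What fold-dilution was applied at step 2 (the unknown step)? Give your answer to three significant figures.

Step 1: 140 μL + 1400 μL = 1540 μL total → factor 1540/140 = 11
Step 2: unknown factor x
Step 3: 140 μL + 2550 μL = 2690 μL total → factor 2690/140 = 19.214
Step 4: 30 μL brought to 180 μL → factor 180/30 = 6
Step 5: 15 μL + 1.4 mL = 1415 μL total → factor 1415/15 = 94.333
Product of known-step factors = 1.1963 × 10^5
Overall factor = 1.00 μg/mL / (1.33 × 10^-7 μg/mL) = 7.5188 × 10^6
x = 7.5188 × 10^6 / 1.1963 × 10^5 = 62.9

62.9-fold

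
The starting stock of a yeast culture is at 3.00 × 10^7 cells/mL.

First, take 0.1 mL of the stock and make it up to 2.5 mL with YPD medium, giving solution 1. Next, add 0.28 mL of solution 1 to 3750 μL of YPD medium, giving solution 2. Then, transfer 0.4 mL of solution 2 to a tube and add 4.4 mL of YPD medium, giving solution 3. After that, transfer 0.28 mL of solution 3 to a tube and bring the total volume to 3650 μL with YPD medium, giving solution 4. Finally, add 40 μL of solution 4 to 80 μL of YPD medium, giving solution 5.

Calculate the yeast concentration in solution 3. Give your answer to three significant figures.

Step 1: 0.1 mL brought to 2.5 mL → factor 2.5/0.1 = 25
Step 2: 0.28 mL + 3750 μL = 4.03 mL total → factor 4.03/0.28 = 14.393
Step 3: 0.4 mL + 4.4 mL = 4.8 mL total → factor 4.8/0.4 = 12
Dilution factor through solution 3 = 25 × 14.393 × 12 = 4317.9
[solution 3] = 3.00 × 10^7 cells/mL / 4317.9 = 6.95 × 10^3 cells/mL

6.95 × 10^3 cells/mL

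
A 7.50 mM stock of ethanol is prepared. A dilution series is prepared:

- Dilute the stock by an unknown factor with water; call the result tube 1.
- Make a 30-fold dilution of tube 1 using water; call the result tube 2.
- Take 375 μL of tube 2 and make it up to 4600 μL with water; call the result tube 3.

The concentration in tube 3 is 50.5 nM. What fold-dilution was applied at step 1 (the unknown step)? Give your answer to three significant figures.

404-fold

Step 1: unknown factor x
Step 2: 30-fold → factor 30
Step 3: 375 μL brought to 4600 μL → factor 4600/375 = 12.267
Product of known-step factors = 368
Overall factor = 7.50 mM / (50.5 nM) = 1.4851 × 10^5
x = 1.4851 × 10^5 / 368 = 404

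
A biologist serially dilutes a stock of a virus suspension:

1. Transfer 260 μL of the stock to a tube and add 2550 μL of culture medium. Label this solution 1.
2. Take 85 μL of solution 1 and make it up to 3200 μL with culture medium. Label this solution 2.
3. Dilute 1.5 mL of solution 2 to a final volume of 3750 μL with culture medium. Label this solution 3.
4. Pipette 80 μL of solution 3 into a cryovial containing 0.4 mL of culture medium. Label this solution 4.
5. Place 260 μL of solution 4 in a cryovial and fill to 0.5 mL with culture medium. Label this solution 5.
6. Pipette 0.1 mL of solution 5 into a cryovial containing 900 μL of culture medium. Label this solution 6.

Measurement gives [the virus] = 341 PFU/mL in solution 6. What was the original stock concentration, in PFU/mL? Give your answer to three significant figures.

4.00 × 10^7 PFU/mL

Step 1: 260 μL + 2550 μL = 2810 μL total → factor 2810/260 = 10.808
Step 2: 85 μL brought to 3200 μL → factor 3200/85 = 37.647
Step 3: 1.5 mL brought to 3750 μL → factor 3.75/1.5 = 2.5
Step 4: 80 μL + 0.4 mL = 480 μL total → factor 480/80 = 6
Step 5: 260 μL brought to 0.5 mL → factor 500/260 = 1.9231
Step 6: 0.1 mL + 900 μL = 1 mL total → factor 1/0.1 = 10
Overall dilution factor = 10.808 × 37.647 × 2.5 × 6 × 1.9231 × 10 = 1.1737 × 10^5
Stock = 341 PFU/mL × 1.1737 × 10^5 = 4.00 × 10^7 PFU/mL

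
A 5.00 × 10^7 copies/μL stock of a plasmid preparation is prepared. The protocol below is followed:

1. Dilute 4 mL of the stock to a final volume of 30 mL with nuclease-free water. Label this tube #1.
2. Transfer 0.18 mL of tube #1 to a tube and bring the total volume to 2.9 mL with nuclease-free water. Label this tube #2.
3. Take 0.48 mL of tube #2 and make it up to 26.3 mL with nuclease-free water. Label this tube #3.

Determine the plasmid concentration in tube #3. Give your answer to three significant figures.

7.55 × 10^3 copies/μL

Step 1: 4 mL brought to 30 mL → factor 30/4 = 7.5
Step 2: 0.18 mL brought to 2.9 mL → factor 2.9/0.18 = 16.111
Step 3: 0.48 mL brought to 26.3 mL → factor 26.3/0.48 = 54.792
Overall dilution factor = 7.5 × 16.111 × 54.792 = 6620.7
Final = 5.00 × 10^7 copies/μL / 6620.7 = 7.55 × 10^3 copies/μL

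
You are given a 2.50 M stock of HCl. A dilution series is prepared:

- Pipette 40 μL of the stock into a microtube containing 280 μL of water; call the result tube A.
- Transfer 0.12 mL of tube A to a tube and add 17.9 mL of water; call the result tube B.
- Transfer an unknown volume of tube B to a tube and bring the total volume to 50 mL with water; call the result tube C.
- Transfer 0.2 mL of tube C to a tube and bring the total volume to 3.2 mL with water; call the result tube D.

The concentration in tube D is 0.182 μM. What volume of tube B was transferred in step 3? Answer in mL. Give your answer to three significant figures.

Step 1: 40 μL + 280 μL = 320 μL total → factor 320/40 = 8
Step 2: 0.12 mL + 17.9 mL = 18.02 mL total → factor 18.02/0.12 = 150.17
Step 3: v brought to 50 mL → factor = 50 mL/v
Step 4: 0.2 mL brought to 3.2 mL → factor 3.2/0.2 = 16
Product of known-step factors = 19221
Overall factor = 2.50 M / (0.182 μM) = 1.3736 × 10^7
Step-3 factor = 1.3736 × 10^7 / 19221 = 714.64
v = 50 mL / 714.64 = 0.0700 mL

0.0700 mL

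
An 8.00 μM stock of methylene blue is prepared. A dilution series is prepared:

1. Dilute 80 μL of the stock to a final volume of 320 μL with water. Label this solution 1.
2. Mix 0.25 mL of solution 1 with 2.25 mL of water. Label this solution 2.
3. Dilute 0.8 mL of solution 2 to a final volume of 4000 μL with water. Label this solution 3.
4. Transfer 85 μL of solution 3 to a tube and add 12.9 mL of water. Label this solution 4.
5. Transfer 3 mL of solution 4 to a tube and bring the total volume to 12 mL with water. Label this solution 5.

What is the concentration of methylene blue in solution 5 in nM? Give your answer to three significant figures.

Step 1: 80 μL brought to 320 μL → factor 320/80 = 4
Step 2: 0.25 mL + 2.25 mL = 2.5 mL total → factor 2.5/0.25 = 10
Step 3: 0.8 mL brought to 4000 μL → factor 4/0.8 = 5
Step 4: 85 μL + 12.9 mL = 12985 μL total → factor 12985/85 = 152.76
Step 5: 3 mL brought to 12 mL → factor 12/3 = 4
Overall dilution factor = 4 × 10 × 5 × 152.76 × 4 = 1.2221 × 10^5
Final = 8.00 μM / 1.2221 × 10^5 = 6.546 × 10^-5 μM = 0.0655 nM

0.0655 nM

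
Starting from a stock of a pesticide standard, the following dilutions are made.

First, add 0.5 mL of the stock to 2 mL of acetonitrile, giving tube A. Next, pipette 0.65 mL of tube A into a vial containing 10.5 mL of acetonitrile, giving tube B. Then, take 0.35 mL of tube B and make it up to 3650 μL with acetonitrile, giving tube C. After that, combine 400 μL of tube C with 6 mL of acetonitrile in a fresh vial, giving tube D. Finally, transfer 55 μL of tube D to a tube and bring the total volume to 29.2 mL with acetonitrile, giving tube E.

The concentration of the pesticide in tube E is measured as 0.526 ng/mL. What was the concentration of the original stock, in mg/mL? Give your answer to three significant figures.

Step 1: 0.5 mL + 2 mL = 2.5 mL total → factor 2.5/0.5 = 5
Step 2: 0.65 mL + 10.5 mL = 11.15 mL total → factor 11.15/0.65 = 17.154
Step 3: 0.35 mL brought to 3650 μL → factor 3.65/0.35 = 10.429
Step 4: 400 μL + 6 mL = 6400 μL total → factor 6400/400 = 16
Step 5: 55 μL brought to 29.2 mL → factor 29200/55 = 530.91
Overall dilution factor = 5 × 17.154 × 10.429 × 16 × 530.91 = 7.598 × 10^6
Stock = 0.526 ng/mL × 7.598 × 10^6 = 3.997 × 10^6 ng/mL = 4.00 mg/mL

4.00 mg/mL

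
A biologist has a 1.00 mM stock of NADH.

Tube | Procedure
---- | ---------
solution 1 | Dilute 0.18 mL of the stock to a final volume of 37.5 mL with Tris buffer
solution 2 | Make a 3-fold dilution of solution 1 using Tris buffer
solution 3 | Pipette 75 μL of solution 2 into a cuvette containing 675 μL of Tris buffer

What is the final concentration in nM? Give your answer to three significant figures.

Step 1: 0.18 mL brought to 37.5 mL → factor 37.5/0.18 = 208.33
Step 2: 3-fold → factor 3
Step 3: 75 μL + 675 μL = 750 μL total → factor 750/75 = 10
Overall dilution factor = 208.33 × 3 × 10 = 6250
Final = 1.00 mM / 6250 = 0.0001600 mM = 160 nM

160 nM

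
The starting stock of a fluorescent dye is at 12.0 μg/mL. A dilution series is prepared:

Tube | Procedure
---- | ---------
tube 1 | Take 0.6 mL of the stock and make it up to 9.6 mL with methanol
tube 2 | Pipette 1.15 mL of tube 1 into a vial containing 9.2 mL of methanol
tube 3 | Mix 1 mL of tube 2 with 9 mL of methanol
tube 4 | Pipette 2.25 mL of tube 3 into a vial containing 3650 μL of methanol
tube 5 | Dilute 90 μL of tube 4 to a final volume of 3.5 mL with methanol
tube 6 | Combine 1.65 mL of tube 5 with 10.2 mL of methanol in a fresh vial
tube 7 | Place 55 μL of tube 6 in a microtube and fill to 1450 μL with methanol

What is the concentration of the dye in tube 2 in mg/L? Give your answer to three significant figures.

Step 1: 0.6 mL brought to 9.6 mL → factor 9.6/0.6 = 16
Step 2: 1.15 mL + 9.2 mL = 10.35 mL total → factor 10.35/1.15 = 9
Dilution factor through tube 2 = 16 × 9 = 144
[tube 2] = 12.0 μg/mL / 144 = 0.08333 μg/mL = 0.0833 mg/L

0.0833 mg/L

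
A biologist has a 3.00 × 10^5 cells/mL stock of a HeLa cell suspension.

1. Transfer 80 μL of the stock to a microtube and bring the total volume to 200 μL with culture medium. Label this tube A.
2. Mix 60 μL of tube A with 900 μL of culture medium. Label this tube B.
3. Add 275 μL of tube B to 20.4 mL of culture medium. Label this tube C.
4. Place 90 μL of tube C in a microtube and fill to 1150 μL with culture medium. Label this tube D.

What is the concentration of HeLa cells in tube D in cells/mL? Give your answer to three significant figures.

7.81 cells/mL

Step 1: 80 μL brought to 200 μL → factor 200/80 = 2.5
Step 2: 60 μL + 900 μL = 960 μL total → factor 960/60 = 16
Step 3: 275 μL + 20.4 mL = 20675 μL total → factor 20675/275 = 75.182
Step 4: 90 μL brought to 1150 μL → factor 1150/90 = 12.778
Overall dilution factor = 2.5 × 16 × 75.182 × 12.778 = 38426
Final = 3.00 × 10^5 cells/mL / 38426 = 7.81 cells/mL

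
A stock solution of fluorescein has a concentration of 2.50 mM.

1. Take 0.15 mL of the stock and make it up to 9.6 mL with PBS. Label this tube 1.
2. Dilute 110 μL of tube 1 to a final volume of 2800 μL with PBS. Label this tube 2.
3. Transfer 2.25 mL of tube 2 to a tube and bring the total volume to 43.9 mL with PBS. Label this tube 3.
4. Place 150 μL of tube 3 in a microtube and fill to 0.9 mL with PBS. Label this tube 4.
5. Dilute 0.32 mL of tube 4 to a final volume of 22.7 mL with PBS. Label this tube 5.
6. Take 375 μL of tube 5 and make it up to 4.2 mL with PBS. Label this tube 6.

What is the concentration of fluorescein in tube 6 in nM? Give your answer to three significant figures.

Step 1: 0.15 mL brought to 9.6 mL → factor 9.6/0.15 = 64
Step 2: 110 μL brought to 2800 μL → factor 2800/110 = 25.455
Step 3: 2.25 mL brought to 43.9 mL → factor 43.9/2.25 = 19.511
Step 4: 150 μL brought to 0.9 mL → factor 900/150 = 6
Step 5: 0.32 mL brought to 22.7 mL → factor 22.7/0.32 = 70.938
Step 6: 375 μL brought to 4.2 mL → factor 4200/375 = 11.2
Overall dilution factor = 64 × 25.455 × 19.511 × 6 × 70.938 × 11.2 = 1.5152 × 10^8
Final = 2.50 mM / 1.5152 × 10^8 = 1.650 × 10^-8 mM = 0.0165 nM

0.0165 nM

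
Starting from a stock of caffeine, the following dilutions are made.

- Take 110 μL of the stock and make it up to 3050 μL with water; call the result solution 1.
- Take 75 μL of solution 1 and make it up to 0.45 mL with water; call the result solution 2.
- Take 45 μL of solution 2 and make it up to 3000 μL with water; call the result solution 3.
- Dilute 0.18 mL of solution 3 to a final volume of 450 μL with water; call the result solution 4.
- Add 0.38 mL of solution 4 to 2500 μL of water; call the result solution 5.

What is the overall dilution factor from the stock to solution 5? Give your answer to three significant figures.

2.10 × 10^5

Step 1: 110 μL brought to 3050 μL → factor 3050/110 = 27.727
Step 2: 75 μL brought to 0.45 mL → factor 450/75 = 6
Step 3: 45 μL brought to 3000 μL → factor 3000/45 = 66.667
Step 4: 0.18 mL brought to 450 μL → factor 0.45/0.18 = 2.5
Step 5: 0.38 mL + 2500 μL = 2.88 mL total → factor 2.88/0.38 = 7.5789
Overall dilution factor = 27.727 × 6 × 66.667 × 2.5 × 7.5789 = 2.1014 × 10^5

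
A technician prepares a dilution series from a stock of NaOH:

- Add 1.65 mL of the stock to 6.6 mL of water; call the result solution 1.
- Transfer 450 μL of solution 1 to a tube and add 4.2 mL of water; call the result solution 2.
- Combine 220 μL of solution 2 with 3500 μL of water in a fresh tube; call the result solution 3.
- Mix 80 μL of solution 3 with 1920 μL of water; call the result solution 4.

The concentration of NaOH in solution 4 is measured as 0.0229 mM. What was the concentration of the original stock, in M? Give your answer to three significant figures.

Step 1: 1.65 mL + 6.6 mL = 8.25 mL total → factor 8.25/1.65 = 5
Step 2: 450 μL + 4.2 mL = 4650 μL total → factor 4650/450 = 10.333
Step 3: 220 μL + 3500 μL = 3720 μL total → factor 3720/220 = 16.909
Step 4: 80 μL + 1920 μL = 2000 μL total → factor 2000/80 = 25
Overall dilution factor = 5 × 10.333 × 16.909 × 25 = 21841
Stock = 0.0229 mM × 21841 = 500.2 mM = 0.500 M

0.500 M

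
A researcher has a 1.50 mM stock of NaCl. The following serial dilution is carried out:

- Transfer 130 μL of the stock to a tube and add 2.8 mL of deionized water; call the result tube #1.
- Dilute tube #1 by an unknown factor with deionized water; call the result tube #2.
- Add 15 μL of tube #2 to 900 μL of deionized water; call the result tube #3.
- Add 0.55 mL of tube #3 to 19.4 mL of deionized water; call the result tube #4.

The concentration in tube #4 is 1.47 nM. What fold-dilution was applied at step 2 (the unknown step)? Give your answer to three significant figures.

Step 1: 130 μL + 2.8 mL = 2930 μL total → factor 2930/130 = 22.538
Step 2: unknown factor x
Step 3: 15 μL + 900 μL = 915 μL total → factor 915/15 = 61
Step 4: 0.55 mL + 19.4 mL = 19.95 mL total → factor 19.95/0.55 = 36.273
Product of known-step factors = 49869
Overall factor = 1.50 mM / (1.47 nM) = 1.0204 × 10^6
x = 1.0204 × 10^6 / 49869 = 20.5

20.5-fold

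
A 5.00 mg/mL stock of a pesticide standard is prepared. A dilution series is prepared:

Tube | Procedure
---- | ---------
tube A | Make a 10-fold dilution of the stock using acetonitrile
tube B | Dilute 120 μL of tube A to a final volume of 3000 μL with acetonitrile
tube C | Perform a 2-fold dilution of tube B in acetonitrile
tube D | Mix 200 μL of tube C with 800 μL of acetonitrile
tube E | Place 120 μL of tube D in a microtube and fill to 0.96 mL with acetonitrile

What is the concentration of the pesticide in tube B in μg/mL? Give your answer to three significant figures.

Step 1: 10-fold → factor 10
Step 2: 120 μL brought to 3000 μL → factor 3000/120 = 25
Dilution factor through tube B = 10 × 25 = 250
[tube B] = 5.00 mg/mL / 250 = 0.02000 mg/mL = 20.0 μg/mL

20.0 μg/mL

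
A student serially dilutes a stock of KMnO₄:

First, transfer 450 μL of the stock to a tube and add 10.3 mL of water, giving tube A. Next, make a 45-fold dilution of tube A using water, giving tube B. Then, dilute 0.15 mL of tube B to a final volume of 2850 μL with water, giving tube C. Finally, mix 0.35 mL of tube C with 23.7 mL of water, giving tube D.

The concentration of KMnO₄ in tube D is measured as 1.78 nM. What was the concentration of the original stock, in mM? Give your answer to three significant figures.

2.50 mM

Step 1: 450 μL + 10.3 mL = 10750 μL total → factor 10750/450 = 23.889
Step 2: 45-fold → factor 45
Step 3: 0.15 mL brought to 2850 μL → factor 2.85/0.15 = 19
Step 4: 0.35 mL + 23.7 mL = 24.05 mL total → factor 24.05/0.35 = 68.714
Overall dilution factor = 23.889 × 45 × 19 × 68.714 = 1.4035 × 10^6
Stock = 1.78 nM × 1.4035 × 10^6 = 2.498 × 10^6 nM = 2.50 mM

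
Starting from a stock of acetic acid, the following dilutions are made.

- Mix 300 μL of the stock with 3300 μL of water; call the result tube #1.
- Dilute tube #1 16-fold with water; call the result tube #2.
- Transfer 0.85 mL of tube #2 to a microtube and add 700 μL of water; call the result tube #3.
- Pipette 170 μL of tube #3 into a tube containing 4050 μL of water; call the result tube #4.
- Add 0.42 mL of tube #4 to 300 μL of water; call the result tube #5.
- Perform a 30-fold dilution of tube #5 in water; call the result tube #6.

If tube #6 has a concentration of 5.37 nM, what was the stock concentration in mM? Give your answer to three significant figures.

2.40 mM

Step 1: 300 μL + 3300 μL = 3600 μL total → factor 3600/300 = 12
Step 2: 16-fold → factor 16
Step 3: 0.85 mL + 700 μL = 1.55 mL total → factor 1.55/0.85 = 1.8235
Step 4: 170 μL + 4050 μL = 4220 μL total → factor 4220/170 = 24.824
Step 5: 0.42 mL + 300 μL = 0.72 mL total → factor 0.72/0.42 = 1.7143
Step 6: 30-fold → factor 30
Overall dilution factor = 12 × 16 × 1.8235 × 24.824 × 1.7143 × 30 = 4.4697 × 10^5
Stock = 5.37 nM × 4.4697 × 10^5 = 2.400 × 10^6 nM = 2.40 mM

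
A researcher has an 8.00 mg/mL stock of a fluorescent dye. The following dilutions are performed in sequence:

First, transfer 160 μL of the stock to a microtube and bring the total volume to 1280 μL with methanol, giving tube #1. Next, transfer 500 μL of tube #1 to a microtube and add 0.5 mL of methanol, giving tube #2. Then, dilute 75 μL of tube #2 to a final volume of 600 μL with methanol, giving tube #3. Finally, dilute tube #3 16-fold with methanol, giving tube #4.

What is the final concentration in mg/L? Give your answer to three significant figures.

3.91 mg/L

Step 1: 160 μL brought to 1280 μL → factor 1280/160 = 8
Step 2: 500 μL + 0.5 mL = 1000 μL total → factor 1000/500 = 2
Step 3: 75 μL brought to 600 μL → factor 600/75 = 8
Step 4: 16-fold → factor 16
Overall dilution factor = 8 × 2 × 8 × 16 = 2048
Final = 8.00 mg/mL / 2048 = 0.003906 mg/mL = 3.91 mg/L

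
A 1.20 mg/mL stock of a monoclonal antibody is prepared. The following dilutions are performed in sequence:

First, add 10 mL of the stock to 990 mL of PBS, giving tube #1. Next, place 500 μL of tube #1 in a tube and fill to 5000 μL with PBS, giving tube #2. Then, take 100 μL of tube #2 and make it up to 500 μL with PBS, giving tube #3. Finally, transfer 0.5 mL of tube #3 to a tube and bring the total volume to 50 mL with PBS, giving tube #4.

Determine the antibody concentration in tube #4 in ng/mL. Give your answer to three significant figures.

2.40 ng/mL

Step 1: 10 mL + 990 mL = 1000 mL total → factor 1000/10 = 100
Step 2: 500 μL brought to 5000 μL → factor 5000/500 = 10
Step 3: 100 μL brought to 500 μL → factor 500/100 = 5
Step 4: 0.5 mL brought to 50 mL → factor 50/0.5 = 100
Overall dilution factor = 100 × 10 × 5 × 100 = 5 × 10^5
Final = 1.20 mg/mL / 5 × 10^5 = 2.400 × 10^-6 mg/mL = 2.40 ng/mL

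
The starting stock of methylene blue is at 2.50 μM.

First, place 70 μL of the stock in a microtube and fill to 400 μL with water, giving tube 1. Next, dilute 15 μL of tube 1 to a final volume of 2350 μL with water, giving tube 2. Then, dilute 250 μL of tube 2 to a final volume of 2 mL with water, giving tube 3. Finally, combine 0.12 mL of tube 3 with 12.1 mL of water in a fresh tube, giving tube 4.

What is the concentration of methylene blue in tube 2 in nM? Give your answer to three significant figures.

Step 1: 70 μL brought to 400 μL → factor 400/70 = 5.7143
Step 2: 15 μL brought to 2350 μL → factor 2350/15 = 156.67
Dilution factor through tube 2 = 5.7143 × 156.67 = 895.24
[tube 2] = 2.50 μM / 895.24 = 0.002793 μM = 2.79 nM

2.79 nM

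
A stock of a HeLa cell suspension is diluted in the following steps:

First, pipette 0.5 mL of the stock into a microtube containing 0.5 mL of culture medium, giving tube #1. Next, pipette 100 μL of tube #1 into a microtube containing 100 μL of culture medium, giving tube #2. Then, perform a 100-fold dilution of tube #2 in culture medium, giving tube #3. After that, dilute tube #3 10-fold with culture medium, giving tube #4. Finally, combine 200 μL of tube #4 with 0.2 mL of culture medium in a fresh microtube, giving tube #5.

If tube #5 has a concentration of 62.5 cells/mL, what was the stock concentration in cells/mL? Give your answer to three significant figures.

Step 1: 0.5 mL + 0.5 mL = 1 mL total → factor 1/0.5 = 2
Step 2: 100 μL + 100 μL = 200 μL total → factor 200/100 = 2
Step 3: 100-fold → factor 100
Step 4: 10-fold → factor 10
Step 5: 200 μL + 0.2 mL = 400 μL total → factor 400/200 = 2
Overall dilution factor = 2 × 2 × 100 × 10 × 2 = 8000
Stock = 62.5 cells/mL × 8000 = 5.00 × 10^5 cells/mL

5.00 × 10^5 cells/mL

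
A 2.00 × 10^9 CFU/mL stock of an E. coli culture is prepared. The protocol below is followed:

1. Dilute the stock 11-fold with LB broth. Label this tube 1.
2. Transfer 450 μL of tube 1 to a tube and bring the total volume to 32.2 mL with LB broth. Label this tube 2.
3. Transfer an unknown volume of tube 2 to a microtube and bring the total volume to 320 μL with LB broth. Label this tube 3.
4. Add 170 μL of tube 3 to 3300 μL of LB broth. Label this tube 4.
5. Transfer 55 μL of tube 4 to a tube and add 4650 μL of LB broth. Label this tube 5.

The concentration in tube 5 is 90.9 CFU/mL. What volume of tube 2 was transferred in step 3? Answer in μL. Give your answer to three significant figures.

Step 1: 11-fold → factor 11
Step 2: 450 μL brought to 32.2 mL → factor 32200/450 = 71.556
Step 3: v brought to 320 μL → factor = 320 μL/v
Step 4: 170 μL + 3300 μL = 3470 μL total → factor 3470/170 = 20.412
Step 5: 55 μL + 4650 μL = 4705 μL total → factor 4705/55 = 85.545
Product of known-step factors = 1.3744 × 10^6
Overall factor = 2.00 × 10^9 CFU/mL / (90.9 CFU/mL) = 2.2002 × 10^7
Step-3 factor = 2.2002 × 10^7 / 1.3744 × 10^6 = 16.009
v = 320 μL / 16.009 = 20.0 μL

20.0 μL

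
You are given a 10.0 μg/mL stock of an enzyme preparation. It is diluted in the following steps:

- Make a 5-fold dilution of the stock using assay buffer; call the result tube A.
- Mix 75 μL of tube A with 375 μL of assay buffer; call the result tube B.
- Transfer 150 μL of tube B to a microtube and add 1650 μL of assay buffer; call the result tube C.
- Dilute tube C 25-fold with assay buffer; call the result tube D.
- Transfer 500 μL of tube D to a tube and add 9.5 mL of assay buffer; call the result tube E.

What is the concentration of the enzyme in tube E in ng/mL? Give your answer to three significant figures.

0.0556 ng/mL

Step 1: 5-fold → factor 5
Step 2: 75 μL + 375 μL = 450 μL total → factor 450/75 = 6
Step 3: 150 μL + 1650 μL = 1800 μL total → factor 1800/150 = 12
Step 4: 25-fold → factor 25
Step 5: 500 μL + 9.5 mL = 10000 μL total → factor 10000/500 = 20
Overall dilution factor = 5 × 6 × 12 × 25 × 20 = 1.8 × 10^5
Final = 10.0 μg/mL / 1.8 × 10^5 = 5.556 × 10^-5 μg/mL = 0.0556 ng/mL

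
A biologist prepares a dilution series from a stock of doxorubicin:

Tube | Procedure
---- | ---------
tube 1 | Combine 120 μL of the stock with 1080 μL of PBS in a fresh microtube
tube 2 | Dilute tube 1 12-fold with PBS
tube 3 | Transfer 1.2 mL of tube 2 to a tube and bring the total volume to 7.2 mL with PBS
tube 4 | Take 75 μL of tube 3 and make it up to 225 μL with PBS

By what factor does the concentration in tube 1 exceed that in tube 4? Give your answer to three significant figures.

Step 1: 120 μL + 1080 μL = 1200 μL total → factor 1200/120 = 10
Step 2: 12-fold → factor 12
Step 3: 1.2 mL brought to 7.2 mL → factor 7.2/1.2 = 6
Step 4: 75 μL brought to 225 μL → factor 225/75 = 3
Dilution factor to tube 1 = 10; to tube 4 = 2160
[tube 1]/[tube 4] = (factor to tube 4)/(factor to tube 1) = 2160/10 = 216

216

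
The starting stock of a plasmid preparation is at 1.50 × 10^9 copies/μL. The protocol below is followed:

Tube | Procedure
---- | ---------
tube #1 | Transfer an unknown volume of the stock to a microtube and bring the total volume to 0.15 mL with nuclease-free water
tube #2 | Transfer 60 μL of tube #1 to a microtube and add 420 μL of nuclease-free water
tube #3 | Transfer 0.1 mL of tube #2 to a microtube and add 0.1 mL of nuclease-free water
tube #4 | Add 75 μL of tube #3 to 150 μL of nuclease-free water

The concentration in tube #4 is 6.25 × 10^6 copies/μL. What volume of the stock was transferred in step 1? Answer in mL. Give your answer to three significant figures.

0.0300 mL

Step 1: v brought to 0.15 mL → factor = 0.15 mL/v
Step 2: 60 μL + 420 μL = 480 μL total → factor 480/60 = 8
Step 3: 0.1 mL + 0.1 mL = 0.2 mL total → factor 0.2/0.1 = 2
Step 4: 75 μL + 150 μL = 225 μL total → factor 225/75 = 3
Product of known-step factors = 48
Overall factor = 1.50 × 10^9 copies/μL / (6.25 × 10^6 copies/μL) = 240
Step-1 factor = 240 / 48 = 5
v = 0.15 mL / 5 = 0.0300 mL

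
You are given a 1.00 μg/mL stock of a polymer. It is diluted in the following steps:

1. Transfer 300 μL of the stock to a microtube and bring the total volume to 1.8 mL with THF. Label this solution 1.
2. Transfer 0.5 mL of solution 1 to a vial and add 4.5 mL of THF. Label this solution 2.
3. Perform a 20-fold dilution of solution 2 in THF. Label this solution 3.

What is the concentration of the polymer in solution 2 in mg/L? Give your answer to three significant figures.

Step 1: 300 μL brought to 1.8 mL → factor 1800/300 = 6
Step 2: 0.5 mL + 4.5 mL = 5 mL total → factor 5/0.5 = 10
Dilution factor through solution 2 = 6 × 10 = 60
[solution 2] = 1.00 μg/mL / 60 = 0.01667 μg/mL = 0.0167 mg/L

0.0167 mg/L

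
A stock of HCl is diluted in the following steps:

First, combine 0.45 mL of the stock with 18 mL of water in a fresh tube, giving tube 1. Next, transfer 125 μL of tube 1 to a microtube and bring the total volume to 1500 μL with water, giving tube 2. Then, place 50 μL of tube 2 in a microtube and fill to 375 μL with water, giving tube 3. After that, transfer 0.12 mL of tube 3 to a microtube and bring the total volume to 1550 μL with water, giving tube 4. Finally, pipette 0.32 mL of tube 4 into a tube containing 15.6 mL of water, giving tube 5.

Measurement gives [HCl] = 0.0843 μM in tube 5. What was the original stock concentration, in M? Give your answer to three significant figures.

Step 1: 0.45 mL + 18 mL = 18.45 mL total → factor 18.45/0.45 = 41
Step 2: 125 μL brought to 1500 μL → factor 1500/125 = 12
Step 3: 50 μL brought to 375 μL → factor 375/50 = 7.5
Step 4: 0.12 mL brought to 1550 μL → factor 1.55/0.12 = 12.917
Step 5: 0.32 mL + 15.6 mL = 15.92 mL total → factor 15.92/0.32 = 49.75
Overall dilution factor = 41 × 12 × 7.5 × 12.917 × 49.75 = 2.3712 × 10^6
Stock = 0.0843 μM × 2.3712 × 10^6 = 1.999 × 10^5 μM = 0.200 M

0.200 M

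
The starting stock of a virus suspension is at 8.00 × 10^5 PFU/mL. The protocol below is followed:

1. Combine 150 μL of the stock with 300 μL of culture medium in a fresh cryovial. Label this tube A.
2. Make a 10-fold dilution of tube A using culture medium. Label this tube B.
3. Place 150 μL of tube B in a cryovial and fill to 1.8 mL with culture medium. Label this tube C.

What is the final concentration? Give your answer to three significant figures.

2.22 × 10^3 PFU/mL

Step 1: 150 μL + 300 μL = 450 μL total → factor 450/150 = 3
Step 2: 10-fold → factor 10
Step 3: 150 μL brought to 1.8 mL → factor 1800/150 = 12
Overall dilution factor = 3 × 10 × 12 = 360
Final = 8.00 × 10^5 PFU/mL / 360 = 2.22 × 10^3 PFU/mL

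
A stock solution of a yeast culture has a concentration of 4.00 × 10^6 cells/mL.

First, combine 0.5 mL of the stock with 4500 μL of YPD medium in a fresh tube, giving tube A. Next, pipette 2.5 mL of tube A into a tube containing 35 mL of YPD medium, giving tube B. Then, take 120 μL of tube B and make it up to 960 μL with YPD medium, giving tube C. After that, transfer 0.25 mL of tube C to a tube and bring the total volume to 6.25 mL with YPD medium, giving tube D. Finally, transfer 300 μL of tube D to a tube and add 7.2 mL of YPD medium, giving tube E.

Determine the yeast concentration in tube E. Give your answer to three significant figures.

5.33 cells/mL

Step 1: 0.5 mL + 4500 μL = 5 mL total → factor 5/0.5 = 10
Step 2: 2.5 mL + 35 mL = 37.5 mL total → factor 37.5/2.5 = 15
Step 3: 120 μL brought to 960 μL → factor 960/120 = 8
Step 4: 0.25 mL brought to 6.25 mL → factor 6.25/0.25 = 25
Step 5: 300 μL + 7.2 mL = 7500 μL total → factor 7500/300 = 25
Overall dilution factor = 10 × 15 × 8 × 25 × 25 = 7.5 × 10^5
Final = 4.00 × 10^6 cells/mL / 7.5 × 10^5 = 5.33 cells/mL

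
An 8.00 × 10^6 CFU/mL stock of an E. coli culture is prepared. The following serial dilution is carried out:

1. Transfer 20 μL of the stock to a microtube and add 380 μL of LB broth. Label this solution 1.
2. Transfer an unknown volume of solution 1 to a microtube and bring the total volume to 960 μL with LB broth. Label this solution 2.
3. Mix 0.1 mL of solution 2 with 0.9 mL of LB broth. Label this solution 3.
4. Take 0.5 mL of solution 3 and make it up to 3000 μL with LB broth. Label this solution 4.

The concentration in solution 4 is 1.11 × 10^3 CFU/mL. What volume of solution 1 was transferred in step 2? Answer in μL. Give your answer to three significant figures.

Step 1: 20 μL + 380 μL = 400 μL total → factor 400/20 = 20
Step 2: v brought to 960 μL → factor = 960 μL/v
Step 3: 0.1 mL + 0.9 mL = 1 mL total → factor 1/0.1 = 10
Step 4: 0.5 mL brought to 3000 μL → factor 3/0.5 = 6
Product of known-step factors = 1200
Overall factor = 8.00 × 10^6 CFU/mL / (1.11 × 10^3 CFU/mL) = 7207.2
Step-2 factor = 7207.2 / 1200 = 6.006
v = 960 μL / 6.006 = 160 μL

160 μL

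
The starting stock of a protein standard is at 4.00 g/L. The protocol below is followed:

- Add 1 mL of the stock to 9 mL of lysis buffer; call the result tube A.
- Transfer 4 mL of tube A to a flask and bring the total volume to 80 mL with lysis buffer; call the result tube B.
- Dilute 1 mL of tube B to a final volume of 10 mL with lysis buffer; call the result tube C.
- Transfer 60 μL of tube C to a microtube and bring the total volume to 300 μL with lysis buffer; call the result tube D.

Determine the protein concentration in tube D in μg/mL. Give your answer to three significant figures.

Step 1: 1 mL + 9 mL = 10 mL total → factor 10/1 = 10
Step 2: 4 mL brought to 80 mL → factor 80/4 = 20
Step 3: 1 mL brought to 10 mL → factor 10/1 = 10
Step 4: 60 μL brought to 300 μL → factor 300/60 = 5
Overall dilution factor = 10 × 20 × 10 × 5 = 10000
Final = 4.00 g/L / 10000 = 0.0004000 g/L = 0.400 μg/mL

0.400 μg/mL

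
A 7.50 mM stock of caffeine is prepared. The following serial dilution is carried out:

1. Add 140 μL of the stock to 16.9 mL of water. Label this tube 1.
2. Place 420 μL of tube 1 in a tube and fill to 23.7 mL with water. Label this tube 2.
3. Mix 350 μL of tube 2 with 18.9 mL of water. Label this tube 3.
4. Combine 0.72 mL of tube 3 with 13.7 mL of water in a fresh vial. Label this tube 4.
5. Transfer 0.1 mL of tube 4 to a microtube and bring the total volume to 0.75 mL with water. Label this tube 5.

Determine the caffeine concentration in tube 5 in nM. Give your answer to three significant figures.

0.132 nM

Step 1: 140 μL + 16.9 mL = 17040 μL total → factor 17040/140 = 121.71
Step 2: 420 μL brought to 23.7 mL → factor 23700/420 = 56.429
Step 3: 350 μL + 18.9 mL = 19250 μL total → factor 19250/350 = 55
Step 4: 0.72 mL + 13.7 mL = 14.42 mL total → factor 14.42/0.72 = 20.028
Step 5: 0.1 mL brought to 0.75 mL → factor 0.75/0.1 = 7.5
Overall dilution factor = 121.71 × 56.429 × 55 × 20.028 × 7.5 = 5.6741 × 10^7
Final = 7.50 mM / 5.6741 × 10^7 = 1.322 × 10^-7 mM = 0.132 nM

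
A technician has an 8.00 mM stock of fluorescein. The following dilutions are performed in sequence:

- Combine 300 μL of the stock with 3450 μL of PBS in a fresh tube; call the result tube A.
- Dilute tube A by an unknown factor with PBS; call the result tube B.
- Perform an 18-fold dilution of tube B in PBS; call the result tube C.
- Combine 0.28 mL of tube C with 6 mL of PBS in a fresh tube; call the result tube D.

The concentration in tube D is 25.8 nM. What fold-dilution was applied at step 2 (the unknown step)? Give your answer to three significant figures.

61.4-fold

Step 1: 300 μL + 3450 μL = 3750 μL total → factor 3750/300 = 12.5
Step 2: unknown factor x
Step 3: 18-fold → factor 18
Step 4: 0.28 mL + 6 mL = 6.28 mL total → factor 6.28/0.28 = 22.429
Product of known-step factors = 5046.4
Overall factor = 8.00 mM / (25.8 nM) = 3.1008 × 10^5
x = 3.1008 × 10^5 / 5046.4 = 61.4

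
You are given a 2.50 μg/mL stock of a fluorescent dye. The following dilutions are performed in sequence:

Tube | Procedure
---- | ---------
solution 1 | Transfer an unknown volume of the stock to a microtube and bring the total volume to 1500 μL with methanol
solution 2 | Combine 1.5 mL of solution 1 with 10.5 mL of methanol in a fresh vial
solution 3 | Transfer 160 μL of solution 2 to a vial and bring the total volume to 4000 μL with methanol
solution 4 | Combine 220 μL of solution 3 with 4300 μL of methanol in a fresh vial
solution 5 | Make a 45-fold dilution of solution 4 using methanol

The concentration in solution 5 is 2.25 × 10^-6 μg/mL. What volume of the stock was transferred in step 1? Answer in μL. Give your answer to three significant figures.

250 μL

Step 1: v brought to 1500 μL → factor = 1500 μL/v
Step 2: 1.5 mL + 10.5 mL = 12 mL total → factor 12/1.5 = 8
Step 3: 160 μL brought to 4000 μL → factor 4000/160 = 25
Step 4: 220 μL + 4300 μL = 4520 μL total → factor 4520/220 = 20.545
Step 5: 45-fold → factor 45
Product of known-step factors = 1.8491 × 10^5
Overall factor = 2.50 μg/mL / (2.25 × 10^-6 μg/mL) = 1.1111 × 10^6
Step-1 factor = 1.1111 × 10^6 / 1.8491 × 10^5 = 6.009
v = 1500 μL / 6.009 = 250 μL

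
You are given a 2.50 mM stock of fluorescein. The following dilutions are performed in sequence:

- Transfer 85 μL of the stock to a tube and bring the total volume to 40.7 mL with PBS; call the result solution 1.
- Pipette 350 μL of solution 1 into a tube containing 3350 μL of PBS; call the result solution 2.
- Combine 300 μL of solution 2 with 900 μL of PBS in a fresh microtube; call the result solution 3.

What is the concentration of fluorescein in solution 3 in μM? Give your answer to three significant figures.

0.123 μM

Step 1: 85 μL brought to 40.7 mL → factor 40700/85 = 478.82
Step 2: 350 μL + 3350 μL = 3700 μL total → factor 3700/350 = 10.571
Step 3: 300 μL + 900 μL = 1200 μL total → factor 1200/300 = 4
Overall dilution factor = 478.82 × 10.571 × 4 = 20247
Final = 2.50 mM / 20247 = 0.0001235 mM = 0.123 μM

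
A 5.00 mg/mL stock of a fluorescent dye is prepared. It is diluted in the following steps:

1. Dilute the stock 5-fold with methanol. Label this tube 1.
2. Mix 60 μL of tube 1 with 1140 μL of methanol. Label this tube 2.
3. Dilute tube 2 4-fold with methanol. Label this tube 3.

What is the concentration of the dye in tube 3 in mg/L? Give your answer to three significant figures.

Step 1: 5-fold → factor 5
Step 2: 60 μL + 1140 μL = 1200 μL total → factor 1200/60 = 20
Step 3: 4-fold → factor 4
Overall dilution factor = 5 × 20 × 4 = 400
Final = 5.00 mg/mL / 400 = 0.01250 mg/mL = 12.5 mg/L

12.5 mg/L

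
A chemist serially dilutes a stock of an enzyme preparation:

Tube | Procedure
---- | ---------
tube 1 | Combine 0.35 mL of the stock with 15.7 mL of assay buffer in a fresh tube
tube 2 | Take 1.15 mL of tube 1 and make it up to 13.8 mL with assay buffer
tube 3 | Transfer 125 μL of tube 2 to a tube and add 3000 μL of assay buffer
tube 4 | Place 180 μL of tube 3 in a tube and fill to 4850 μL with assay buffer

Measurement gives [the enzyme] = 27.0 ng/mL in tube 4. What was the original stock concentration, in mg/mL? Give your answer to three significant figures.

10.0 mg/mL

Step 1: 0.35 mL + 15.7 mL = 16.05 mL total → factor 16.05/0.35 = 45.857
Step 2: 1.15 mL brought to 13.8 mL → factor 13.8/1.15 = 12
Step 3: 125 μL + 3000 μL = 3125 μL total → factor 3125/125 = 25
Step 4: 180 μL brought to 4850 μL → factor 4850/180 = 26.944
Overall dilution factor = 45.857 × 12 × 25 × 26.944 = 3.7068 × 10^5
Stock = 27.0 ng/mL × 3.7068 × 10^5 = 1.001 × 10^7 ng/mL = 10.0 mg/mL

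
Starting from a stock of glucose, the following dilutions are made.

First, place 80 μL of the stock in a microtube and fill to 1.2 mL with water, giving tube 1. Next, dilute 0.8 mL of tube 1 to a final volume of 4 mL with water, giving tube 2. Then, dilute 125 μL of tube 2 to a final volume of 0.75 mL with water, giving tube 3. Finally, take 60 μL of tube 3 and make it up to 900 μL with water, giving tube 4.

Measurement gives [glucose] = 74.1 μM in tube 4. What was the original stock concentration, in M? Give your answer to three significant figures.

Step 1: 80 μL brought to 1.2 mL → factor 1200/80 = 15
Step 2: 0.8 mL brought to 4 mL → factor 4/0.8 = 5
Step 3: 125 μL brought to 0.75 mL → factor 750/125 = 6
Step 4: 60 μL brought to 900 μL → factor 900/60 = 15
Overall dilution factor = 15 × 5 × 6 × 15 = 6750
Stock = 74.1 μM × 6750 = 5.002 × 10^5 μM = 0.500 M

0.500 M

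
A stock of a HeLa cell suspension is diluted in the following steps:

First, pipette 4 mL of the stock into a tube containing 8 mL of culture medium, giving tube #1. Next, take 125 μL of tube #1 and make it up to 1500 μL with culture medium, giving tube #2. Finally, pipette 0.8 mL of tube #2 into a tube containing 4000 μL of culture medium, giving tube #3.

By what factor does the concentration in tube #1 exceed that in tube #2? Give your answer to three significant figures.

Step 1: 4 mL + 8 mL = 12 mL total → factor 12/4 = 3
Step 2: 125 μL brought to 1500 μL → factor 1500/125 = 12
Dilution factor to tube #1 = 3; to tube #2 = 36
[tube #1]/[tube #2] = (factor to tube #2)/(factor to tube #1) = 36/3 = 12.0

12.0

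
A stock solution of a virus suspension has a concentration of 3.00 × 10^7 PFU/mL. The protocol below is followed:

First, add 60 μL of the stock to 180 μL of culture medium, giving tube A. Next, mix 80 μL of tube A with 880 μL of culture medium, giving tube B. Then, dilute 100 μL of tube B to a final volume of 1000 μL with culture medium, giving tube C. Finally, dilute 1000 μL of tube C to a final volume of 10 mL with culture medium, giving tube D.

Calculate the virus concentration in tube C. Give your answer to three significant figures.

6.25 × 10^4 PFU/mL

Step 1: 60 μL + 180 μL = 240 μL total → factor 240/60 = 4
Step 2: 80 μL + 880 μL = 960 μL total → factor 960/80 = 12
Step 3: 100 μL brought to 1000 μL → factor 1000/100 = 10
Dilution factor through tube C = 4 × 12 × 10 = 480
[tube C] = 3.00 × 10^7 PFU/mL / 480 = 6.25 × 10^4 PFU/mL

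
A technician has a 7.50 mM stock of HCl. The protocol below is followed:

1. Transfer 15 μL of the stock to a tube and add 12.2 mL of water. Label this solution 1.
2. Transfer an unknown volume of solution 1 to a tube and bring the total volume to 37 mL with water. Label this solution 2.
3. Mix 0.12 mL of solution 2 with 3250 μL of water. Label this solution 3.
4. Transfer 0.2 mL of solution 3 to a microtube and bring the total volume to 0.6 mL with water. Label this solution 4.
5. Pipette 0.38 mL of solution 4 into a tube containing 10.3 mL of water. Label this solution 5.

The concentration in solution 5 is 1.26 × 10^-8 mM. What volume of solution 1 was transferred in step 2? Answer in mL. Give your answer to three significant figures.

0.120 mL

Step 1: 15 μL + 12.2 mL = 12215 μL total → factor 12215/15 = 814.33
Step 2: v brought to 37 mL → factor = 37 mL/v
Step 3: 0.12 mL + 3250 μL = 3.37 mL total → factor 3.37/0.12 = 28.083
Step 4: 0.2 mL brought to 0.6 mL → factor 0.6/0.2 = 3
Step 5: 0.38 mL + 10.3 mL = 10.68 mL total → factor 10.68/0.38 = 28.105
Product of known-step factors = 1.9282 × 10^6
Overall factor = 7.50 mM / (1.26 × 10^-8 mM) = 5.9524 × 10^8
Step-2 factor = 5.9524 × 10^8 / 1.9282 × 10^6 = 308.7
v = 37 mL / 308.7 = 0.120 mL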